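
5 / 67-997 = -66794 / 67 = -996.93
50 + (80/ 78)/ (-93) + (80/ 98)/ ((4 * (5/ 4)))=8913206/ 177723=50.15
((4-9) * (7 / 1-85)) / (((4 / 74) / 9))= 64935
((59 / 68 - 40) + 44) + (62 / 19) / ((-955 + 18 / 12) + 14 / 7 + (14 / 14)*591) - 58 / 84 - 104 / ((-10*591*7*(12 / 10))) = 6887551495 / 1651606236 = 4.17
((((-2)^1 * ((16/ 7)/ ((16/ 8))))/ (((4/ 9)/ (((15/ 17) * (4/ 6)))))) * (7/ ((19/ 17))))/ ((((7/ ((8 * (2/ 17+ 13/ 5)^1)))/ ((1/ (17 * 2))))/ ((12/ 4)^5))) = -2309472/ 5491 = -420.59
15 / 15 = 1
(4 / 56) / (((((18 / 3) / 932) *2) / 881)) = 205273 / 42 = 4887.45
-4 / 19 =-0.21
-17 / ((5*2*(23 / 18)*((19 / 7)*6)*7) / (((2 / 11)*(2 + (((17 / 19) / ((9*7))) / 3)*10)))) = -0.00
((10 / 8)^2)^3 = 15625 / 4096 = 3.81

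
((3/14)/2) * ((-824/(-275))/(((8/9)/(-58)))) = -80649/3850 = -20.95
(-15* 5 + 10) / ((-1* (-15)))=-13 / 3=-4.33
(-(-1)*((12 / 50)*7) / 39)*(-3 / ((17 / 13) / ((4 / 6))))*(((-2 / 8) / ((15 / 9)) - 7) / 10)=1001 / 21250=0.05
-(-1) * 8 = 8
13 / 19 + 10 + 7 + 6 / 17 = 5826 / 323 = 18.04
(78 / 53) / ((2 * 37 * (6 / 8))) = 52 / 1961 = 0.03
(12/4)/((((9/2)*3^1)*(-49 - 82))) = -2/1179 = -0.00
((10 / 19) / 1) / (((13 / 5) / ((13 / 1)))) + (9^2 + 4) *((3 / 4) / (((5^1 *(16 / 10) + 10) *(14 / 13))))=37795 / 6384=5.92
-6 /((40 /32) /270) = -1296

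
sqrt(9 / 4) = 3 / 2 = 1.50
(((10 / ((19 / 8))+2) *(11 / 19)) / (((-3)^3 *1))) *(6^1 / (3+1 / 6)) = -5192 / 20577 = -0.25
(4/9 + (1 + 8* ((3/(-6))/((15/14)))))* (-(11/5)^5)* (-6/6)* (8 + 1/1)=-16588253/15625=-1061.65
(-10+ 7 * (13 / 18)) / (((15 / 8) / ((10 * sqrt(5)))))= -712 * sqrt(5) / 27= -58.97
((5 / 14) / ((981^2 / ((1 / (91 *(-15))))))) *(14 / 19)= -1 / 4991766507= -0.00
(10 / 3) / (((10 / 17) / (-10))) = -170 / 3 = -56.67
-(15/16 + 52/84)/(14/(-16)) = 523/294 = 1.78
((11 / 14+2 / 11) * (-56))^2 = 355216 / 121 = 2935.67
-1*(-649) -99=550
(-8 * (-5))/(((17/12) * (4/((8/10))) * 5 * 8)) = 12/85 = 0.14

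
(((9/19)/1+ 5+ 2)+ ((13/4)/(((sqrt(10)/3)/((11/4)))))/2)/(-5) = -142/95 - 429 *sqrt(10)/1600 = -2.34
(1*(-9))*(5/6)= -15/2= -7.50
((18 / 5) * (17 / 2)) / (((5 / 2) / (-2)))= -612 / 25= -24.48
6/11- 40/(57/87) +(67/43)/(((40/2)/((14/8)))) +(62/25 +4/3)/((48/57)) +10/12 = -593240927/10784400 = -55.01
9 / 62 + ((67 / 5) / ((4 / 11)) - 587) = -341003 / 620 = -550.00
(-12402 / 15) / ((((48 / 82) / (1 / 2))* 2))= -28249 / 80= -353.11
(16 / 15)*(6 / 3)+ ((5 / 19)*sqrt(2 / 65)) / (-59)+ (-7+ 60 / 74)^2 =830423 / 20535 - sqrt(130) / 14573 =40.44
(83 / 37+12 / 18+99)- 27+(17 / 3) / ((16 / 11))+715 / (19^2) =17265013 / 213712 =80.79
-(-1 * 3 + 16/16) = 2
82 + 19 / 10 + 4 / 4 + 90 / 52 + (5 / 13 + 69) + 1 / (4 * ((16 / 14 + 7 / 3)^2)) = 216194221 / 1385540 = 156.04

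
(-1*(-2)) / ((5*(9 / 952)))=1904 / 45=42.31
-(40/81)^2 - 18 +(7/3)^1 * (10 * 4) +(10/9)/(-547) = 269478824/3588867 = 75.09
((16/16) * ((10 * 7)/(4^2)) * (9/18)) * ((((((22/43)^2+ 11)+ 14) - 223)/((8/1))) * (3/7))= -2742135/118336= -23.17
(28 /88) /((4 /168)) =147 /11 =13.36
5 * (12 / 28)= 15 / 7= 2.14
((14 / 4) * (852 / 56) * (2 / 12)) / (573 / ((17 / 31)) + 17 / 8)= 1207 / 142393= 0.01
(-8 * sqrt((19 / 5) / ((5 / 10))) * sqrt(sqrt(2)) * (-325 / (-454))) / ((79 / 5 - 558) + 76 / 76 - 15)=0.03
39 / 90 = 13 / 30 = 0.43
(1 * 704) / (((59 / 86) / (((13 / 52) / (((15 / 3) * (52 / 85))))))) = 64328 / 767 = 83.87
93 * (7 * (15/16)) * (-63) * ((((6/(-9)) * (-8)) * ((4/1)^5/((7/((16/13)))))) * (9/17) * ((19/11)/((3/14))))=-383015485440/2431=-157554704.01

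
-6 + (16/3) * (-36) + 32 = -166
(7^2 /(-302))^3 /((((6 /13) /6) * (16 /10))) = -7647185 /220348864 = -0.03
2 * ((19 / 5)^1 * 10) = 76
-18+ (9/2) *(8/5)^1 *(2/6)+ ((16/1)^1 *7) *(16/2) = 4402/5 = 880.40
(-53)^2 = 2809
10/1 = 10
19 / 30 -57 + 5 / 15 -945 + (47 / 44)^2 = -29036873 / 29040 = -999.89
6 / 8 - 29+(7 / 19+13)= -1131 / 76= -14.88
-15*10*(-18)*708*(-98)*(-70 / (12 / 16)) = 17484768000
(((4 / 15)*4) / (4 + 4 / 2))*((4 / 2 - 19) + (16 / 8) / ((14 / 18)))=-808 / 315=-2.57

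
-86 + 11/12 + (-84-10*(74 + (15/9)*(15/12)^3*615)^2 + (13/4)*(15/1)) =-264781419143/6144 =-43095934.11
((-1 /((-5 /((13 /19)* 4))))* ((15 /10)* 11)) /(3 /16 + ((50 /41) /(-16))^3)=30276719616 /627075145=48.28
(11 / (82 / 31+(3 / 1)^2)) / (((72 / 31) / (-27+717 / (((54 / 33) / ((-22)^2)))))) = 6724604227 / 77976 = 86239.41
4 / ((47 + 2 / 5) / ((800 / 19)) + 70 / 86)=688000 / 333629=2.06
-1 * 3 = -3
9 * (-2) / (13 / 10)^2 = -1800 / 169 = -10.65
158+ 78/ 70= 5569/ 35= 159.11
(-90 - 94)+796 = 612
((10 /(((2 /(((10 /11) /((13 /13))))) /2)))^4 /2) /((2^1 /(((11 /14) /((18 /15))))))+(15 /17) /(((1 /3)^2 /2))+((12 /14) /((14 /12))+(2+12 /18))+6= 1267615968 /1108723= 1143.31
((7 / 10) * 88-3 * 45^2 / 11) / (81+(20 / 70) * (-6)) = -188909 / 30525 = -6.19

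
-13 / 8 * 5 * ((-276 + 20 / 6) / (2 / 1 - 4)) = -1107.71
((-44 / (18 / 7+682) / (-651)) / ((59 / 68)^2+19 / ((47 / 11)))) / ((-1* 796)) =-298826 / 12527088060939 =-0.00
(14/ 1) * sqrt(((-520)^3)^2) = 1968512000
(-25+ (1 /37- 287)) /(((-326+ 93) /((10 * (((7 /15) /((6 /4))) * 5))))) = 1616020 /77589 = 20.83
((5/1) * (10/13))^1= 50/13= 3.85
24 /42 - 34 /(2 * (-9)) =155 /63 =2.46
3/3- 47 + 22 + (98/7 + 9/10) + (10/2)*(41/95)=-1319/190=-6.94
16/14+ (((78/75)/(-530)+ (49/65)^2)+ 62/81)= 1570950806/634827375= 2.47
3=3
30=30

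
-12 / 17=-0.71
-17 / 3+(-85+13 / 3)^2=58513 / 9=6501.44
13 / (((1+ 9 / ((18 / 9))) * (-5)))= -0.47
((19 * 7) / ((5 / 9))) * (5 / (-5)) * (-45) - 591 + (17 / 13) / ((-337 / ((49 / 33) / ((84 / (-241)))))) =17664536111 / 1734876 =10182.02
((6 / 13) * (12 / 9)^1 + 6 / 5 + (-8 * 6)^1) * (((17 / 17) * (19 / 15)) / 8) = -28519 / 3900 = -7.31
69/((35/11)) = 759/35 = 21.69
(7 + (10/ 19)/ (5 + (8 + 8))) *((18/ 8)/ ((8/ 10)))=42045/ 2128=19.76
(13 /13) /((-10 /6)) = -3 /5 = -0.60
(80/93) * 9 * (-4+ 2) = -480/31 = -15.48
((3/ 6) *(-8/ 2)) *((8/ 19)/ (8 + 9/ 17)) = -0.10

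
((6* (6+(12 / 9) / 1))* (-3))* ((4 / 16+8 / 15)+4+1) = -3817 / 5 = -763.40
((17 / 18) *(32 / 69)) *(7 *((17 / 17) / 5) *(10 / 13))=3808 / 8073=0.47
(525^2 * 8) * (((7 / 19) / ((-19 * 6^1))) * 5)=-35630.19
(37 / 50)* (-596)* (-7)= 77182 / 25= 3087.28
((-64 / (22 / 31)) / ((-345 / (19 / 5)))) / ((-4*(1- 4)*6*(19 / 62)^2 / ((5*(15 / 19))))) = 0.58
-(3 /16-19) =301 /16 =18.81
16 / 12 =4 / 3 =1.33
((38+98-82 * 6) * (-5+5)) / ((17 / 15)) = 0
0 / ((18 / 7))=0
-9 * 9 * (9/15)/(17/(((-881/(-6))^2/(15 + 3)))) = -2328483/680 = -3424.24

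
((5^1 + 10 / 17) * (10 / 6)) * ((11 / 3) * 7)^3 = 216853175 / 1377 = 157482.33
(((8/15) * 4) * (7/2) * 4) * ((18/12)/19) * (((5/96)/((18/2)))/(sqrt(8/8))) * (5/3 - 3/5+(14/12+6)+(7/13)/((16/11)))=187901/1600560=0.12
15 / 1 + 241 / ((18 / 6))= 286 / 3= 95.33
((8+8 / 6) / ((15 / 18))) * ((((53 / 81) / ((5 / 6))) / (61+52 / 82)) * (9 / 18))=17384 / 243675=0.07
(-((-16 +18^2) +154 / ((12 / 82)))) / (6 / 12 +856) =-8162 / 5139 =-1.59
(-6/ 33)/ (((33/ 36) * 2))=-12/ 121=-0.10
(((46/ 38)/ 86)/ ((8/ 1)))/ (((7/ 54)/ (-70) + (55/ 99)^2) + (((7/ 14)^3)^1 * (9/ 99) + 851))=4455/ 2155528682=0.00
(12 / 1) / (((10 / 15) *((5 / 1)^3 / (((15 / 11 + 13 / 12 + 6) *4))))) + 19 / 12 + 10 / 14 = 165467 / 23100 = 7.16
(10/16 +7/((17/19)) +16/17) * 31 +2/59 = 2335905/8024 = 291.11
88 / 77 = 8 / 7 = 1.14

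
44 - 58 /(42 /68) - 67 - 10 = -2665 /21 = -126.90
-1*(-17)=17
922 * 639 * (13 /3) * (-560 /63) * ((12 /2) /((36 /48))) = -544643840 /3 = -181547946.67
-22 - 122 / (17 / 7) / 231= -12464 / 561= -22.22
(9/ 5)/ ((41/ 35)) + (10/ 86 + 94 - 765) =-1180059/ 1763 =-669.35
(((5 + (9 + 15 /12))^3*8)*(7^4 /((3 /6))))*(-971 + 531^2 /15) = 12143820112823 /5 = 2428764022564.60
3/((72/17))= 17/24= 0.71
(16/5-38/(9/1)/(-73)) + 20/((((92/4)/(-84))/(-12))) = 66471746/75555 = 879.78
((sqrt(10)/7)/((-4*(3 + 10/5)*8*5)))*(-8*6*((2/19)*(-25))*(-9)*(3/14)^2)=243*sqrt(10)/26068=0.03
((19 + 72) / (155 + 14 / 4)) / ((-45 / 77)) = -14014 / 14265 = -0.98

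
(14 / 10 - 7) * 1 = -28 / 5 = -5.60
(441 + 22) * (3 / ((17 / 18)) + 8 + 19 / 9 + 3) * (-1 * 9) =-1153796 / 17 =-67870.35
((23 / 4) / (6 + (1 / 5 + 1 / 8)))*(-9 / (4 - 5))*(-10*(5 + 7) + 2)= -10620 / 11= -965.45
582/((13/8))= 358.15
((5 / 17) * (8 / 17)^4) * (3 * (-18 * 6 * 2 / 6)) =-2211840 / 1419857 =-1.56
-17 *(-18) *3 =918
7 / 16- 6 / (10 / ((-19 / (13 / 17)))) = 15959 / 1040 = 15.35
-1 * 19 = -19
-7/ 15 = -0.47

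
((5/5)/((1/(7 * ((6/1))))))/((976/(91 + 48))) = 2919/488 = 5.98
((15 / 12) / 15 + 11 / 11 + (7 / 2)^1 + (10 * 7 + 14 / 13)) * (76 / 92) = 224257 / 3588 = 62.50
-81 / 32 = -2.53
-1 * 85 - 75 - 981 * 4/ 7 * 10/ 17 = -58280/ 119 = -489.75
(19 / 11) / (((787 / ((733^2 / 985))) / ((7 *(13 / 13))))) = 8.38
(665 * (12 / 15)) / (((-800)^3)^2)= 133 / 65536000000000000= 0.00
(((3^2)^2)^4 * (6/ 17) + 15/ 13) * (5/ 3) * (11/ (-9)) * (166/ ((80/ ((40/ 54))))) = -5109215703515/ 107406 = -47569183.32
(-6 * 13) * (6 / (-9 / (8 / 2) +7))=-1872 / 19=-98.53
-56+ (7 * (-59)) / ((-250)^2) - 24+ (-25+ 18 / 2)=-6000413 / 62500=-96.01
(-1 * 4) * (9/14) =-18/7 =-2.57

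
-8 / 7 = -1.14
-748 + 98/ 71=-53010/ 71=-746.62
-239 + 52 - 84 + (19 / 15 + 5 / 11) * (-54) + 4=-19797 / 55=-359.95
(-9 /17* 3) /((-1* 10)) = 27 /170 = 0.16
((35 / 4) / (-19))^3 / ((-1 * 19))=42875 / 8340544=0.01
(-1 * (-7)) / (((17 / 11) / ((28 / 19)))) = 2156 / 323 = 6.67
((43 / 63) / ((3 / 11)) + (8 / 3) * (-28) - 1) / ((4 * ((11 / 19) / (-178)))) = 11691574 / 2079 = 5623.65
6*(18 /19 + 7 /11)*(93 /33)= 61566 /2299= 26.78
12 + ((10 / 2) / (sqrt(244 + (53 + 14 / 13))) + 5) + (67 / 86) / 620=sqrt(2015) / 155 + 906507 / 53320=17.29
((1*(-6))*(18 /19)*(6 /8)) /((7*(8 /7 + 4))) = -9 /76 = -0.12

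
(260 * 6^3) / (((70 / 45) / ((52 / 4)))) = 3285360 / 7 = 469337.14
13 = 13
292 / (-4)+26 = -47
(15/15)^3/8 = 1/8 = 0.12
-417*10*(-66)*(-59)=-16237980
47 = 47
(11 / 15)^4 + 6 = 318391 / 50625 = 6.29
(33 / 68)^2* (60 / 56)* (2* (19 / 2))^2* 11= 64866285 / 64736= 1002.01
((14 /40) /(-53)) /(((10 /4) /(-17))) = 119 /2650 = 0.04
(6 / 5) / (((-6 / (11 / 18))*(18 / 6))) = -11 / 270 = -0.04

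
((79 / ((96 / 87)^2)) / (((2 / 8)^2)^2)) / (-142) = -66439 / 568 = -116.97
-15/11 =-1.36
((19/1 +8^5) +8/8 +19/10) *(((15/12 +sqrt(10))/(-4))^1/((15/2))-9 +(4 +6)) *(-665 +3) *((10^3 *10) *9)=-1872221315250 +65120741400 *sqrt(10)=-1666291449507.18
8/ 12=2/ 3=0.67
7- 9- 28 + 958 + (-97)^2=10337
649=649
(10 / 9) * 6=20 / 3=6.67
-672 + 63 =-609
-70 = -70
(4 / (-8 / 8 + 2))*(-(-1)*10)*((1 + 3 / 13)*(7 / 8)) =43.08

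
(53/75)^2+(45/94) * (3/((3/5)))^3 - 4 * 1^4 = 29789671/528750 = 56.34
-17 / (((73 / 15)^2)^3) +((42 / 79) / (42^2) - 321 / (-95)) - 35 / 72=1655371107057079439 / 572424737622668280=2.89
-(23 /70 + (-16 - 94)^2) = -847023 /70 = -12100.33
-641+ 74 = -567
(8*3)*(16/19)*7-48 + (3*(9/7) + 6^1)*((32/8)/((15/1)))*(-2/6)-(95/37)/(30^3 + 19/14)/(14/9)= 2583789912871/27903472485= 92.60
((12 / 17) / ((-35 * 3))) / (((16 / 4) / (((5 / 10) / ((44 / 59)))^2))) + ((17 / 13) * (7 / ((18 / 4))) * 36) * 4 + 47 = 20361292667 / 59899840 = 339.92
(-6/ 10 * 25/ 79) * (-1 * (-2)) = -30/ 79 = -0.38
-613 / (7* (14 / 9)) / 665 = -5517 / 65170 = -0.08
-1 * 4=-4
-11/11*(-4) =4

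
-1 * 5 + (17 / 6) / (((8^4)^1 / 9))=-40909 / 8192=-4.99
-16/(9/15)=-26.67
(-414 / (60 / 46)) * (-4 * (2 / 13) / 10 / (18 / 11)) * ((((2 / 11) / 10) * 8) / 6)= 4232 / 14625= 0.29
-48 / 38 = -24 / 19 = -1.26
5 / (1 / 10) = 50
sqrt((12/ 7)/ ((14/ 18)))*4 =24*sqrt(3)/ 7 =5.94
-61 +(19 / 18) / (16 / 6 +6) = -9497 / 156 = -60.88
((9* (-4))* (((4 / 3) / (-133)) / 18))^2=64 / 159201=0.00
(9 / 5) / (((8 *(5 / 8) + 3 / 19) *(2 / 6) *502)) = 513 / 245980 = 0.00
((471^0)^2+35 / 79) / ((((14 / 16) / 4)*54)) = 608 / 4977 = 0.12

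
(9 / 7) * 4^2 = 144 / 7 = 20.57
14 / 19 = 0.74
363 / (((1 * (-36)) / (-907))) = 109747 / 12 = 9145.58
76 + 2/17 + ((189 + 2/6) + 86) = 17924/51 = 351.45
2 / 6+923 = 2770 / 3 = 923.33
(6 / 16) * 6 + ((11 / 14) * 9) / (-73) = 2.15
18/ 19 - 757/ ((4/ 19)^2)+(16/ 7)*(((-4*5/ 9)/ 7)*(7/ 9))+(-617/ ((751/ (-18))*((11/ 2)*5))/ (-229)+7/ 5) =-27844060619958797/ 1630402194960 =-17078.03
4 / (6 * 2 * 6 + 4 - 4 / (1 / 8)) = 1 / 11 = 0.09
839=839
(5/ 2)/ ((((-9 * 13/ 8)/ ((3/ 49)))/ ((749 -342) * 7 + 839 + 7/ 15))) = -221308/ 5733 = -38.60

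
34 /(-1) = -34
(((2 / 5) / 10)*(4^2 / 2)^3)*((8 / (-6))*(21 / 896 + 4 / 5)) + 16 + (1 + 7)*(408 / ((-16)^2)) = 9397 / 1500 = 6.26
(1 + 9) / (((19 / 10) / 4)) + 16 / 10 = 22.65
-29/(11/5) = -145/11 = -13.18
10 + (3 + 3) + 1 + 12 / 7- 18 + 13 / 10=141 / 70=2.01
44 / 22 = 2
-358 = -358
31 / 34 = 0.91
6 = 6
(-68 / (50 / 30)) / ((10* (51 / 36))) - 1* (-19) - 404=-9697 / 25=-387.88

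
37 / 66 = 0.56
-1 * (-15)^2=-225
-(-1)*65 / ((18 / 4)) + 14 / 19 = 2596 / 171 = 15.18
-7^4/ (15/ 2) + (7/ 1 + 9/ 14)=-65623/ 210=-312.49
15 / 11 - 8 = -73 / 11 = -6.64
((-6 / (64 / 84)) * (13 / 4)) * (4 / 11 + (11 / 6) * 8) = -8463 / 22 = -384.68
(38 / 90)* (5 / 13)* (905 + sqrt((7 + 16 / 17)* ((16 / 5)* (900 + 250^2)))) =17195 / 117 + 760* sqrt(32334) / 663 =353.09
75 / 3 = 25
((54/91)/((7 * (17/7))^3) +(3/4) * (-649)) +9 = -854375397/1788332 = -477.75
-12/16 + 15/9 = 11/12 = 0.92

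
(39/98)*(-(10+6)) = -312/49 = -6.37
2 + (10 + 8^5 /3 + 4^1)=10938.67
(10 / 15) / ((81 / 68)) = 136 / 243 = 0.56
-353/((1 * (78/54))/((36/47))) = -114372/611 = -187.19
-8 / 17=-0.47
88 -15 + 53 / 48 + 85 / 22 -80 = -1073 / 528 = -2.03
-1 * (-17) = 17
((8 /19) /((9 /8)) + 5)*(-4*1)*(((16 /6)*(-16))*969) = 7998976 /9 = 888775.11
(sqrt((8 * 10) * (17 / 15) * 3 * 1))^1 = 4 * sqrt(17) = 16.49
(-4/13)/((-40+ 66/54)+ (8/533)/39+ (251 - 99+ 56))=-19188/10552891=-0.00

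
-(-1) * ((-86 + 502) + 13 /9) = 3757 /9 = 417.44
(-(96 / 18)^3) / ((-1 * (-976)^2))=16 / 100467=0.00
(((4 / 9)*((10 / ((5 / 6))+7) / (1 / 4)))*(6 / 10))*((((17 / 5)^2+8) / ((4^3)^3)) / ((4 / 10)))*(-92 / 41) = -71231 / 8396800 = -0.01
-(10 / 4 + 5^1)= -15 / 2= -7.50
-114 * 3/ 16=-171/ 8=-21.38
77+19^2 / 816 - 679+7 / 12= -163465 / 272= -600.97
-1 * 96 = -96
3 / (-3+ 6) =1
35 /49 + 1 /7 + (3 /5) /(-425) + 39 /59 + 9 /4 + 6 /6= 16733669 /3510500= 4.77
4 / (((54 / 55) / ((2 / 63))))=0.13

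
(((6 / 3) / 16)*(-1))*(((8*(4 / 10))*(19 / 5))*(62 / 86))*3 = -3534 / 1075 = -3.29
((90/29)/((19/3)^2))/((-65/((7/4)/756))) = -3/1088776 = -0.00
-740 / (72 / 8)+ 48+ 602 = 567.78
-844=-844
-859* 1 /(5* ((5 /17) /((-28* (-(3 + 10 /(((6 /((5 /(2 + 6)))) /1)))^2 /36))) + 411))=-961797389 /2301053505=-0.42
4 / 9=0.44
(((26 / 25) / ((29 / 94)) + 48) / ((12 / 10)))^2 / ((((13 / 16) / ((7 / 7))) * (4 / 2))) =1127.77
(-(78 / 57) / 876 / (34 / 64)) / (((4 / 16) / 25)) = -20800 / 70737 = -0.29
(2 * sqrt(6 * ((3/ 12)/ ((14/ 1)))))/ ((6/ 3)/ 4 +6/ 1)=2 * sqrt(21)/ 91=0.10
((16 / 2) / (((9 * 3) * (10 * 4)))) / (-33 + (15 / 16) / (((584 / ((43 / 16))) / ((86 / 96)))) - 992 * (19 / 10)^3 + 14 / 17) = -1016627200 / 938245834326141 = -0.00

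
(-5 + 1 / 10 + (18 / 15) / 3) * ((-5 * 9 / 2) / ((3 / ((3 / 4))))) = 405 / 16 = 25.31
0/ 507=0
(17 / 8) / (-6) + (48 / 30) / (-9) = -383 / 720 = -0.53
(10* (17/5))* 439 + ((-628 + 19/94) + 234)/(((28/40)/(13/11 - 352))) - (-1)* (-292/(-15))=11524959883/54285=212304.69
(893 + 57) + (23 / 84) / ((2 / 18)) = 26669 / 28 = 952.46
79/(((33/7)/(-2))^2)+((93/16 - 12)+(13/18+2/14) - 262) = -10290191/40656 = -253.10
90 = 90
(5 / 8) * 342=855 / 4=213.75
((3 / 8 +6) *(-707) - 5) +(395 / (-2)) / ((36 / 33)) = -28159 / 6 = -4693.17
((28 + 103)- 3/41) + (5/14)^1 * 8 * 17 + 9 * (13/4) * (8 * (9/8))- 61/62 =15721511/35588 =441.76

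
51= 51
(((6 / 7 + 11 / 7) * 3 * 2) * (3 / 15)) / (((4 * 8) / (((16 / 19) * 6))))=0.46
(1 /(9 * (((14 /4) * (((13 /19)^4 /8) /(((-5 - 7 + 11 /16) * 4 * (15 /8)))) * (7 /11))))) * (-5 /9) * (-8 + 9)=6486727775 /75572406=85.83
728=728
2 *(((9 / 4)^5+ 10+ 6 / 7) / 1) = 491167 / 3584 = 137.04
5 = 5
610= 610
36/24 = 3/2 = 1.50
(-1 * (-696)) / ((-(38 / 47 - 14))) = 8178 / 155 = 52.76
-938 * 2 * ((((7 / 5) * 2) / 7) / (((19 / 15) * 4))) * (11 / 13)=-30954 / 247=-125.32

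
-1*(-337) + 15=352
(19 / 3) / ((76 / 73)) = 73 / 12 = 6.08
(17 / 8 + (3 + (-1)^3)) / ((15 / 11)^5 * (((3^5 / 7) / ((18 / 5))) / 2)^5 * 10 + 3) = 0.00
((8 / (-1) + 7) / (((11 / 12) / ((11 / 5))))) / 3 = -4 / 5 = -0.80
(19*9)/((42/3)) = 171/14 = 12.21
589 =589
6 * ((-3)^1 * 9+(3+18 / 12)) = -135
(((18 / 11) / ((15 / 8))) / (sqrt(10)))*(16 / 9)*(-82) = -10496*sqrt(10) / 825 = -40.23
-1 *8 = -8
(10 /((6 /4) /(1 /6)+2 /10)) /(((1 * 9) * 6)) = 25 /1242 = 0.02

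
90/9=10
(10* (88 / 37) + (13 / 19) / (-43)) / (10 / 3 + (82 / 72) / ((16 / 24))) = 17243496 / 3657709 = 4.71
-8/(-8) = 1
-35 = -35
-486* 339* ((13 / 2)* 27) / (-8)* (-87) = -2515546449 / 8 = -314443306.12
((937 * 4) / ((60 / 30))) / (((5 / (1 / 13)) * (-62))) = -937 / 2015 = -0.47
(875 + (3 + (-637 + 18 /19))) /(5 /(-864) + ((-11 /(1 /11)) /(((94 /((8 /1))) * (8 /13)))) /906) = -28187921376 /2826079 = -9974.22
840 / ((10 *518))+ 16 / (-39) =-358 / 1443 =-0.25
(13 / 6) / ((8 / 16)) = 13 / 3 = 4.33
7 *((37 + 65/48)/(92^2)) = 12887/406272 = 0.03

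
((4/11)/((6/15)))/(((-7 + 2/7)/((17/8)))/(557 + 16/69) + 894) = 4575431/4499450307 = 0.00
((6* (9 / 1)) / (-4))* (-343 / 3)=3087 / 2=1543.50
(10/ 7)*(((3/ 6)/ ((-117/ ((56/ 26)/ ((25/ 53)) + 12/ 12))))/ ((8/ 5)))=-0.02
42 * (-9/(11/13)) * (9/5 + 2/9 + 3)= -123396/55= -2243.56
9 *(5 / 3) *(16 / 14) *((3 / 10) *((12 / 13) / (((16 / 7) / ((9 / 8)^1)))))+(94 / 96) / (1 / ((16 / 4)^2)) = 18.00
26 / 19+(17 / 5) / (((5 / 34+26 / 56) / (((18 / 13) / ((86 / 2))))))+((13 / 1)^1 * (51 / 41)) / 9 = 3.34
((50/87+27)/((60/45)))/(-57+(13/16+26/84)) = -201516/544475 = -0.37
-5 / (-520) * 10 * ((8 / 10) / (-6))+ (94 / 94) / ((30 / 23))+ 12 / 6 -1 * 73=-4566 / 65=-70.25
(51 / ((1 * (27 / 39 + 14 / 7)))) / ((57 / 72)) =15912 / 665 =23.93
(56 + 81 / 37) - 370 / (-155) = 69481 / 1147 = 60.58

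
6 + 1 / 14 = 85 / 14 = 6.07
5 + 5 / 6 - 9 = -19 / 6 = -3.17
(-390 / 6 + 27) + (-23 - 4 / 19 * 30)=-1279 / 19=-67.32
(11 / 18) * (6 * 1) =11 / 3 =3.67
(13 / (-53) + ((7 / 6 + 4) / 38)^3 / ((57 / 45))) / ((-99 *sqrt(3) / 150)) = 24198725825 *sqrt(3) / 196932754656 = 0.21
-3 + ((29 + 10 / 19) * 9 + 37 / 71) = 355135 / 1349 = 263.26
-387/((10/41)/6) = -47601/5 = -9520.20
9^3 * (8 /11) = 5832 /11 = 530.18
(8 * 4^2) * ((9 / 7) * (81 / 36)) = 2592 / 7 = 370.29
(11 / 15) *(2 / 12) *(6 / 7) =11 / 105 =0.10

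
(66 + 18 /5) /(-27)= -116 /45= -2.58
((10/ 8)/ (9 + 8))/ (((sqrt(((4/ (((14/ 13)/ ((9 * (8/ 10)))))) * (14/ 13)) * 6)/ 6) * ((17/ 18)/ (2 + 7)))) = 135 * sqrt(30)/ 2312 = 0.32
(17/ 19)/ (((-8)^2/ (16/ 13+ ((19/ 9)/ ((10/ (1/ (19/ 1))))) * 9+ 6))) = 16201/ 158080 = 0.10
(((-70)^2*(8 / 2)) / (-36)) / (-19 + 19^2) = -2450 / 1539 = -1.59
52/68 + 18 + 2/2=336/17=19.76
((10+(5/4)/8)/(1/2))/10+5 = 225/32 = 7.03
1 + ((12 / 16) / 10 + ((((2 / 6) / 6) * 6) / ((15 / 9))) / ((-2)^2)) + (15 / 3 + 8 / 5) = 309 / 40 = 7.72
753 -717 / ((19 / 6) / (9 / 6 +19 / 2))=-33015 / 19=-1737.63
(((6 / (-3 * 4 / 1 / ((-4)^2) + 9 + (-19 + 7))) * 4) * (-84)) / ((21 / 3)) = 384 / 5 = 76.80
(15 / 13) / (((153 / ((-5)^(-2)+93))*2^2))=1163 / 6630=0.18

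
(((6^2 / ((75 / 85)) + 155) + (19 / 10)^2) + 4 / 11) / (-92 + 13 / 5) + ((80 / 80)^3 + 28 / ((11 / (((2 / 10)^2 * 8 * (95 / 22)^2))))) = 166040309 / 11899140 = 13.95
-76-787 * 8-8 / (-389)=-2478700 / 389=-6371.98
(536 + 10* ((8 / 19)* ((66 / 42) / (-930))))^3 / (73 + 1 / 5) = 728485400363315363840 / 346301887211847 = 2103613.72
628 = 628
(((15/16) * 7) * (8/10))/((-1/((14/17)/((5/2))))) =-147/85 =-1.73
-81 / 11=-7.36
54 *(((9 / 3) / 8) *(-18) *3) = -2187 / 2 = -1093.50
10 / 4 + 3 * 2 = 17 / 2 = 8.50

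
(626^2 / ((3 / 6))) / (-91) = -783752 / 91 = -8612.66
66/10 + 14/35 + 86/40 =183/20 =9.15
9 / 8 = 1.12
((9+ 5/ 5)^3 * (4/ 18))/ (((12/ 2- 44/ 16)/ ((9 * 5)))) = 40000/ 13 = 3076.92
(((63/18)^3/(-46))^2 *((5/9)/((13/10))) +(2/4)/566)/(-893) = -834347251/2002116744576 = -0.00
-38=-38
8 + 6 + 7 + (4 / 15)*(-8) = 283 / 15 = 18.87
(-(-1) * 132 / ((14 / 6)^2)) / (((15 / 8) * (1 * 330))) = 0.04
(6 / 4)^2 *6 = 27 / 2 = 13.50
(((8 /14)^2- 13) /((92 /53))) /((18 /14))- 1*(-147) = 3957 /28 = 141.32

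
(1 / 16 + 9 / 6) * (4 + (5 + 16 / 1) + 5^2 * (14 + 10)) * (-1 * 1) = -15625 / 16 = -976.56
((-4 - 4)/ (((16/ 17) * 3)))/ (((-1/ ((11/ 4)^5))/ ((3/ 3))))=2737867/ 6144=445.62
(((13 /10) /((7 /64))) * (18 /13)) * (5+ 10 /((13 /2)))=9792 /91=107.60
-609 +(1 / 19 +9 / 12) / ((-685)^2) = -21717609839 / 35661100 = -609.00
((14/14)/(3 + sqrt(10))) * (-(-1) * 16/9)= -16/3 + 16 * sqrt(10)/9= 0.29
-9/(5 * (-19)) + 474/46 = 22722/2185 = 10.40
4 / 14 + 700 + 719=9935 / 7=1419.29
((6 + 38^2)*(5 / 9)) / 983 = 7250 / 8847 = 0.82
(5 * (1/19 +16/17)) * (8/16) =1605/646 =2.48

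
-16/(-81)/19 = 16/1539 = 0.01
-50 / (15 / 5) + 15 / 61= -3005 / 183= -16.42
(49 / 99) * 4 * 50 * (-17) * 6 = -333200 / 33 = -10096.97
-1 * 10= -10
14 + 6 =20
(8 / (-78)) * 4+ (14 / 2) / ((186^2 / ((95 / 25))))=-0.41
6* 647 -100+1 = 3783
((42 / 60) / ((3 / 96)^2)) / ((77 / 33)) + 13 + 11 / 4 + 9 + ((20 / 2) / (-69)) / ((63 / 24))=9618311 / 28980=331.89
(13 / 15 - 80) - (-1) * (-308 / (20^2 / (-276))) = 10004 / 75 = 133.39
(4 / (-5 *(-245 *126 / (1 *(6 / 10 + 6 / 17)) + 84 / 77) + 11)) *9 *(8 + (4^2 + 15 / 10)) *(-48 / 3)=-1454112 / 16035799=-0.09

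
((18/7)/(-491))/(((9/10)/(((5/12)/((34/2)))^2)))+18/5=3.60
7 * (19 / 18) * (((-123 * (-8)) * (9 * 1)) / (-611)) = -107.10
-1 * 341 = -341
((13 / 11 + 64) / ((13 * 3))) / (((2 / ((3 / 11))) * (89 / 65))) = 3585 / 21538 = 0.17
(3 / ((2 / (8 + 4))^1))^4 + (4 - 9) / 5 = 104975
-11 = -11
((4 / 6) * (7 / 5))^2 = 196 / 225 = 0.87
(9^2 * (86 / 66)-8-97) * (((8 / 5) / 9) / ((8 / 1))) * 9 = 6 / 55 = 0.11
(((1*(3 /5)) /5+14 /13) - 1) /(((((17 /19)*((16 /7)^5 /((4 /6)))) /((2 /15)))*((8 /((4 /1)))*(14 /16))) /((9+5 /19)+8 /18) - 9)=12754112 /6749346825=0.00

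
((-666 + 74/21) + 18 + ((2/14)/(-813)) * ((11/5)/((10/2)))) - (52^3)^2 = -937621193879487/47425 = -19770610308.48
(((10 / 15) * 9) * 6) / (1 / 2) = 72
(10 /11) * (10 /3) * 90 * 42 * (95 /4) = 2992500 /11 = 272045.45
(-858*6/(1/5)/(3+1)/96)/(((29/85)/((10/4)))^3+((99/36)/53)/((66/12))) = -2909033359375/519719984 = -5597.31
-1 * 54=-54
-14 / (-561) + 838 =470132 / 561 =838.02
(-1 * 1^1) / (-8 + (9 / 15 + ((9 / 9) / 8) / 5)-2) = 8 / 75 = 0.11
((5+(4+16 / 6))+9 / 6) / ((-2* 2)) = -79 / 24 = -3.29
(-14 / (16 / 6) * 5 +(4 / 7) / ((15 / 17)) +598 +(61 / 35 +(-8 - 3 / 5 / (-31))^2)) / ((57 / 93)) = 1040.67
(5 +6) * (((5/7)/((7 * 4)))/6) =55/1176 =0.05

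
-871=-871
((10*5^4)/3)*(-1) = -6250/3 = -2083.33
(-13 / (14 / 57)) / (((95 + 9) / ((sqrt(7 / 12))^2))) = -19 / 64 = -0.30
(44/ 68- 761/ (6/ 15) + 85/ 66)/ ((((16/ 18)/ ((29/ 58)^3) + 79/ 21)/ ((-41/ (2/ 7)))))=6426089859/ 256190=25083.30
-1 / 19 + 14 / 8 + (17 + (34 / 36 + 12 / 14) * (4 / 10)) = 464867 / 23940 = 19.42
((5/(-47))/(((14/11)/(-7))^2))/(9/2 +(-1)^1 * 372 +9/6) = 605/68808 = 0.01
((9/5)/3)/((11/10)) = 6/11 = 0.55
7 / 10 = 0.70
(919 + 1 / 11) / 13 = 10110 / 143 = 70.70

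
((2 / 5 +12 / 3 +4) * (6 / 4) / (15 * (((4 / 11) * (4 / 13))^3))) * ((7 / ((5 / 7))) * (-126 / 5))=-189567567189 / 1280000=-148099.66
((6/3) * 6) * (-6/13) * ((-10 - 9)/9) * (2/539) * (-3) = -0.13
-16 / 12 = -4 / 3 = -1.33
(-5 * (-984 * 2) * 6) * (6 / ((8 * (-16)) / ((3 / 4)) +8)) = -132840 / 61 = -2177.70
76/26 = 38/13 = 2.92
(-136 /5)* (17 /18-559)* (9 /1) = 136612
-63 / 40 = -1.58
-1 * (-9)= 9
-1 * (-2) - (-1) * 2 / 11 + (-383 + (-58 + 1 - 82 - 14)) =-5872 / 11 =-533.82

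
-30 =-30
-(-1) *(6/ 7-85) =-589/ 7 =-84.14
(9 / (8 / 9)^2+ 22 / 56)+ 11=10207 / 448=22.78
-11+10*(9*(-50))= -4511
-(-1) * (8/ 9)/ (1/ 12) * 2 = 64/ 3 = 21.33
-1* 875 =-875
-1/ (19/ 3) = -3/ 19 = -0.16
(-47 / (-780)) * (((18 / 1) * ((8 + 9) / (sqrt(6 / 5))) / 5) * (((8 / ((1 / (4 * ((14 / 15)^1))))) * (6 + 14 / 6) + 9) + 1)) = 186167 * sqrt(30) / 1170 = 871.52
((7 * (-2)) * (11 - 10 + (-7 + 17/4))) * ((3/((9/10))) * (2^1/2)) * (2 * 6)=980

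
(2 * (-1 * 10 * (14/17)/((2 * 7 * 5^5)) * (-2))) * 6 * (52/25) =2496/265625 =0.01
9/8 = 1.12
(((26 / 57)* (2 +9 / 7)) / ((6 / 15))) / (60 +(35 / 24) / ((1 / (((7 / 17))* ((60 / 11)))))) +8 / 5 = 15666866 / 9442335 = 1.66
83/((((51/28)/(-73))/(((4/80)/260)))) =-0.64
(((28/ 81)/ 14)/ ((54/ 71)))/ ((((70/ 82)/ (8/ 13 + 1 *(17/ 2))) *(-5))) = -229969/ 3316950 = -0.07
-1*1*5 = -5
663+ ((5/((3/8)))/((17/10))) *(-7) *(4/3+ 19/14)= 78839/153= 515.29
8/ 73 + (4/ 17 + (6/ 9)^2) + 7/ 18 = 8773/ 7446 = 1.18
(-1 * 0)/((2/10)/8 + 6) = 0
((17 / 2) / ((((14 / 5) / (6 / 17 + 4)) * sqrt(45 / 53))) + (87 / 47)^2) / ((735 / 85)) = 42891 / 108241 + 629 * sqrt(265) / 6174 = 2.05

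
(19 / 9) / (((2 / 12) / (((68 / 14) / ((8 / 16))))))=2584 / 21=123.05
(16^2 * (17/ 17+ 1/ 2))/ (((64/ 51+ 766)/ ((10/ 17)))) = 0.29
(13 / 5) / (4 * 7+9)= 13 / 185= 0.07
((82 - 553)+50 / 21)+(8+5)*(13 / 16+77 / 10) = -601367 / 1680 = -357.96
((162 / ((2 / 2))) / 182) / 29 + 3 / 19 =9456 / 50141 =0.19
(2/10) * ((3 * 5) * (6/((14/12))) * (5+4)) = 972/7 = 138.86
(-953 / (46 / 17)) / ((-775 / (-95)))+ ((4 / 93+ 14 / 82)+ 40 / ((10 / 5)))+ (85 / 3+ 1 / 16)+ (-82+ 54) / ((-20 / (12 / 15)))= 230024147 / 35079600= 6.56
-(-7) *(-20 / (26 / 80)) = -5600 / 13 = -430.77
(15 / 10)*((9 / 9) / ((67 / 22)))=33 / 67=0.49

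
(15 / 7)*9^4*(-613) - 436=-60331447 / 7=-8618778.14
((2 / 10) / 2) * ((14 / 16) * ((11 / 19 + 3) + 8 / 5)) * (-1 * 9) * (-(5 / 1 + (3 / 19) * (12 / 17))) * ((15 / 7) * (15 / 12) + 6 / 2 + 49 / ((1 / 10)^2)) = 251045137863 / 2454800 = 102267.04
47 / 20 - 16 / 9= 103 / 180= 0.57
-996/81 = -332/27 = -12.30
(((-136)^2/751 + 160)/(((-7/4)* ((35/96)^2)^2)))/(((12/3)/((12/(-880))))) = 1261789249536/61983315625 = 20.36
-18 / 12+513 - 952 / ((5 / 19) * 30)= 58637 / 150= 390.91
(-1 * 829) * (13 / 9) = -10777 / 9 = -1197.44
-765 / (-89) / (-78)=-255 / 2314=-0.11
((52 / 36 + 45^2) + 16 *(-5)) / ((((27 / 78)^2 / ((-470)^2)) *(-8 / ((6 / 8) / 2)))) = -81747965975 / 486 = -168205691.31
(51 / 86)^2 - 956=-7067975 / 7396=-955.65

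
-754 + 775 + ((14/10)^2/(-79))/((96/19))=3980669/189600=21.00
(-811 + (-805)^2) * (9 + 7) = 10355424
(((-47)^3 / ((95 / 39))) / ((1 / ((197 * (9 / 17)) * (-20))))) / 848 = 7179048981 / 68476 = 104840.37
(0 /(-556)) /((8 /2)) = 0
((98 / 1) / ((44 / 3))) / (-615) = -49 / 4510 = -0.01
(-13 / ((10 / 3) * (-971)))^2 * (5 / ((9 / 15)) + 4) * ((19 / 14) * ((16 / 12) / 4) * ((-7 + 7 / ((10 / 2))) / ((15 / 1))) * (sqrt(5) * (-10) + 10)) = -118807 / 353565375 + 118807 * sqrt(5) / 353565375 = 0.00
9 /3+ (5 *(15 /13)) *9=714 /13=54.92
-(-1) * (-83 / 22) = -3.77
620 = 620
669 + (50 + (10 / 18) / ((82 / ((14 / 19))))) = 5040944 / 7011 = 719.00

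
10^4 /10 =1000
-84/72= -7/6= -1.17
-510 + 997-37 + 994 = 1444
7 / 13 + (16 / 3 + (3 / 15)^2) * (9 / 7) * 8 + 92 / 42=395833 / 6825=58.00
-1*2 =-2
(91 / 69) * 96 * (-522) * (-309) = 469699776 / 23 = 20421729.39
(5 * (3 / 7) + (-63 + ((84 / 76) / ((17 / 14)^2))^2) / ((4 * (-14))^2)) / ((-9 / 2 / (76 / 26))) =-9558699413 / 6931574832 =-1.38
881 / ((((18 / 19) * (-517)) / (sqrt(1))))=-1.80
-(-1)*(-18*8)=-144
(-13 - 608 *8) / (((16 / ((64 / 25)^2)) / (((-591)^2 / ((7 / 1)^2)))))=-14239396.57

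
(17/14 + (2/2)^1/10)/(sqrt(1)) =46/35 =1.31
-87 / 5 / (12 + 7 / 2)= -1.12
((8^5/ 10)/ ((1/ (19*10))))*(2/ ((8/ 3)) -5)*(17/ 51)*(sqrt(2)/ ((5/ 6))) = -5292032*sqrt(2)/ 5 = -1496812.69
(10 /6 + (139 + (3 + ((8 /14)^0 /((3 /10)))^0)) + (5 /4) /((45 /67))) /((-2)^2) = 5275 /144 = 36.63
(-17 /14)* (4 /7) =-34 /49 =-0.69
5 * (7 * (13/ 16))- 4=391/ 16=24.44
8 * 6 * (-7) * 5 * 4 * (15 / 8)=-12600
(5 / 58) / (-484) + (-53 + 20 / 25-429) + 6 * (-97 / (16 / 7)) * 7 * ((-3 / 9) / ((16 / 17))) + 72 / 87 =338851993 / 2245760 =150.89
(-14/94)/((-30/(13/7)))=13/1410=0.01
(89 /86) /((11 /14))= 623 /473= 1.32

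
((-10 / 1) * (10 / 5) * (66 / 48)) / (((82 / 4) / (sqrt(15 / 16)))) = -55 * sqrt(15) / 164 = -1.30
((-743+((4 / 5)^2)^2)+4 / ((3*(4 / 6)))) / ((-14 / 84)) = 2777214 / 625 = 4443.54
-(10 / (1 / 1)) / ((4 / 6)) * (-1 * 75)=1125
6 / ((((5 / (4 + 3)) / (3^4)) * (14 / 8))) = 1944 / 5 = 388.80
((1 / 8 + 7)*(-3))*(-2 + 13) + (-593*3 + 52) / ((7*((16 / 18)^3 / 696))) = -109636857 / 448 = -244725.13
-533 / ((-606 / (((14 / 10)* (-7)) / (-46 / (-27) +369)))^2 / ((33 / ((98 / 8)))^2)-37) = -0.00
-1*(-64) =64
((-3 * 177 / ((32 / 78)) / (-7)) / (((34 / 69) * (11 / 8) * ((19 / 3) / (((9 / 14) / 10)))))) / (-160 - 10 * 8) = -12860289 / 1114220800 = -0.01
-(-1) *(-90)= -90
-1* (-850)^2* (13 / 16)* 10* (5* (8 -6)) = -58703125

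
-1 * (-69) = 69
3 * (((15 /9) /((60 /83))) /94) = 83 /1128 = 0.07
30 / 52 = 15 / 26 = 0.58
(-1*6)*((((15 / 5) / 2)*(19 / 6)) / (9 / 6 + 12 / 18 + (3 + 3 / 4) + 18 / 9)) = -18 / 5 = -3.60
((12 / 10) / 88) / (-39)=-1 / 2860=-0.00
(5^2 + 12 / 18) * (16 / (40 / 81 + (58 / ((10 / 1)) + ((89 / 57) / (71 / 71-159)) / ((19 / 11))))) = 9486560160 / 145257697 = 65.31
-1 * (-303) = 303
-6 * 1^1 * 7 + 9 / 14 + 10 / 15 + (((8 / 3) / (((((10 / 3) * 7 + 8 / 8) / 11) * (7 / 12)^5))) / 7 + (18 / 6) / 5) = -9672447229 / 257651310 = -37.54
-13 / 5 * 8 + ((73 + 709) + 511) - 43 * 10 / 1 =4211 / 5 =842.20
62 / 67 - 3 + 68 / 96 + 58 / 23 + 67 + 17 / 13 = 33397321 / 480792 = 69.46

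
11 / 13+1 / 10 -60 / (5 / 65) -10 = -102577 / 130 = -789.05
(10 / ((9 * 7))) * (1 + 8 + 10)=190 / 63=3.02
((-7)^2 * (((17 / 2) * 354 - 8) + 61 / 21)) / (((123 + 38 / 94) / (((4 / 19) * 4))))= 41507956 / 41325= 1004.43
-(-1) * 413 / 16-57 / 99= 25.24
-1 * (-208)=208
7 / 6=1.17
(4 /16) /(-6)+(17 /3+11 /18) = 449 /72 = 6.24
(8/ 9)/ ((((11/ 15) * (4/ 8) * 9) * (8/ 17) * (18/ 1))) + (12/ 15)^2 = 44893/ 66825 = 0.67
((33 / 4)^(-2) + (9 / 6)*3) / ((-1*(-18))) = 9833 / 39204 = 0.25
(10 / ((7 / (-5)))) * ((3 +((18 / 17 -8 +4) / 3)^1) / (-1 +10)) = -5150 / 3213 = -1.60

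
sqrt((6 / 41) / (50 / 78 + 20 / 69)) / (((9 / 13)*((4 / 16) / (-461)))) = -23972*sqrt(20472530) / 102705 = -1056.08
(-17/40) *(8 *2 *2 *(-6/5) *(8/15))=1088/125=8.70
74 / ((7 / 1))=74 / 7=10.57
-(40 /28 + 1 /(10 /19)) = -233 /70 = -3.33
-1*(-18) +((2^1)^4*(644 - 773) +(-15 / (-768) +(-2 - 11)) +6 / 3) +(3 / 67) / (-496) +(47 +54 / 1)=-1040018335 / 531712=-1955.98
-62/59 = -1.05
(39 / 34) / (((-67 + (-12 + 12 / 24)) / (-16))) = 624 / 2669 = 0.23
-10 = -10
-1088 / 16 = -68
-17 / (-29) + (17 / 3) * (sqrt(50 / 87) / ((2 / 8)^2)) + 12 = 365 / 29 + 1360 * sqrt(174) / 261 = 81.32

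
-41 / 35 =-1.17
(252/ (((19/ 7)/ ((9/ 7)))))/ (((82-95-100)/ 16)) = -36288/ 2147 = -16.90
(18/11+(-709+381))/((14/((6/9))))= -3590/231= -15.54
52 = 52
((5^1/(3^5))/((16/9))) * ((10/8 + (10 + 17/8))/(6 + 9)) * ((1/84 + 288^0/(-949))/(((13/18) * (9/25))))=2313875/5372220672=0.00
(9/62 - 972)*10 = -301275/31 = -9718.55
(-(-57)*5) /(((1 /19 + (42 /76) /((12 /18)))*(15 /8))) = 11552 /67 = 172.42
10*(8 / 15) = 16 / 3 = 5.33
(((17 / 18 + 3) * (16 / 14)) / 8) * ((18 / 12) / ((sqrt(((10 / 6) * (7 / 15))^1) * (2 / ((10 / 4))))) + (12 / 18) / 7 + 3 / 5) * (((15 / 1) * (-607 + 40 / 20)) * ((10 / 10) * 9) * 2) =-28994625 * sqrt(7) / 392-3135715 / 49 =-259689.51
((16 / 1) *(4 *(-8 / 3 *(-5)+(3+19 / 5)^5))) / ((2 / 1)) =4365800704 / 9375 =465685.41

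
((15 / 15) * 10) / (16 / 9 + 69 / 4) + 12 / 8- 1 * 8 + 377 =101661 / 274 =371.03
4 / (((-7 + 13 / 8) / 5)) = -160 / 43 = -3.72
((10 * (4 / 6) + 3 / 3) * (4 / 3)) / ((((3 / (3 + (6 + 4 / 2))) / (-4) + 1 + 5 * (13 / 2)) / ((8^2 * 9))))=259072 / 1471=176.12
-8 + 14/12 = -41/6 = -6.83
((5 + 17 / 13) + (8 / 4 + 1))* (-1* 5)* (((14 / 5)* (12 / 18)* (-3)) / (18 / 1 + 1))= 3388 / 247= 13.72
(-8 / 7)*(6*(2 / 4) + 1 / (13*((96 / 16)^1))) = -940 / 273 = -3.44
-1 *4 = -4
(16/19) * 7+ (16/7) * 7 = 21.89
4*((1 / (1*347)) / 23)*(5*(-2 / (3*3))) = -40 / 71829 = -0.00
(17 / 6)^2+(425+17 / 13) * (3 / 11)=639863 / 5148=124.29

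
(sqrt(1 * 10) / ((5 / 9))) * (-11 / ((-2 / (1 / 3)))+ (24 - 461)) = -7833 * sqrt(10) / 10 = -2477.01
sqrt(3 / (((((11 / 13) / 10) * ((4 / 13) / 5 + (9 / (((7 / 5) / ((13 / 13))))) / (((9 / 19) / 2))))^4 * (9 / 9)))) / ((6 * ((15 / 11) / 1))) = 174936125 * sqrt(3) / 7584136758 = 0.04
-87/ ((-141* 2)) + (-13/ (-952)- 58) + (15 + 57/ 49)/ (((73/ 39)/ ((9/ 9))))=-1121320511/ 22864184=-49.04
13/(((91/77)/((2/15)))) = 22/15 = 1.47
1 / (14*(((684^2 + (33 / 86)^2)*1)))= 3698 / 24221848455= 0.00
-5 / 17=-0.29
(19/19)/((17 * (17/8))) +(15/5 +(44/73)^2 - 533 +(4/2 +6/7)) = -526.75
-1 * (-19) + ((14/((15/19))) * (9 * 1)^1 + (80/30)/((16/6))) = 898/5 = 179.60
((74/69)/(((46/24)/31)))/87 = 9176/46023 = 0.20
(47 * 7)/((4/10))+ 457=2559/2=1279.50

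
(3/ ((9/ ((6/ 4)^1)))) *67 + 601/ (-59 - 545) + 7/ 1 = 23861/ 604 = 39.50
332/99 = 3.35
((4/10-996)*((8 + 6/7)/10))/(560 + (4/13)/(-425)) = -17052139/10828986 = -1.57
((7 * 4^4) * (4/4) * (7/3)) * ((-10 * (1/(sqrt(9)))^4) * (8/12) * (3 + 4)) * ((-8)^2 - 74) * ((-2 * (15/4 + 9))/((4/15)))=-186592000/81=-2303604.94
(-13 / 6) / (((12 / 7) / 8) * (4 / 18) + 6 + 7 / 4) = -182 / 655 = -0.28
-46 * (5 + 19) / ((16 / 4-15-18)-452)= 1104 / 481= 2.30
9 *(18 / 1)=162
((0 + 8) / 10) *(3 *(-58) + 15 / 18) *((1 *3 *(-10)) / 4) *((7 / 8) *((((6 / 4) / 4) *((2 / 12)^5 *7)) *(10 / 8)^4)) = 31819375 / 42467328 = 0.75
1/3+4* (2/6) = 5/3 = 1.67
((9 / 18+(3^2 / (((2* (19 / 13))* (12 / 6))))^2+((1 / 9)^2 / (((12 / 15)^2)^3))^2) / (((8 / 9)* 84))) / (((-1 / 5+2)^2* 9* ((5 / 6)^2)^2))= 114133039959097 / 41724047838412800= 0.00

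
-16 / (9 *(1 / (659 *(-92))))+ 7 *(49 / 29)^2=815961631 / 7569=107803.10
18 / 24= 3 / 4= 0.75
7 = 7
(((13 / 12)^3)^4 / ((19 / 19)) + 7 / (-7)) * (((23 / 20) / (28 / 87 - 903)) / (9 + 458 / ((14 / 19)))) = -1918556755541615 / 588708309760714211328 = -0.00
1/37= 0.03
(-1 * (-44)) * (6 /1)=264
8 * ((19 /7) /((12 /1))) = 38 /21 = 1.81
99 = 99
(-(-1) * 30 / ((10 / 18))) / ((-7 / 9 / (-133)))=9234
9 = 9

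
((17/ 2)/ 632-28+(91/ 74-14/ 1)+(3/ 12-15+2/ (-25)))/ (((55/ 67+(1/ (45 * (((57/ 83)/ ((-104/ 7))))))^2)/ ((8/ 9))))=-6239125865176533/ 132840276073418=-46.97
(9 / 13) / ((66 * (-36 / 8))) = -0.00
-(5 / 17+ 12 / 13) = -269 / 221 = -1.22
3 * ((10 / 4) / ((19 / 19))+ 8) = 63 / 2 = 31.50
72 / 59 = 1.22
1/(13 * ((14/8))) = 4/91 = 0.04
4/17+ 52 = 888/17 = 52.24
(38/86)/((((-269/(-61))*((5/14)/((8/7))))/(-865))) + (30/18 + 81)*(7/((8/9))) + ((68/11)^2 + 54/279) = 17878298445/43387817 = 412.06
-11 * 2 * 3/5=-66/5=-13.20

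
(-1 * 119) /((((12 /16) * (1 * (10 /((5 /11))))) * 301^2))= -0.00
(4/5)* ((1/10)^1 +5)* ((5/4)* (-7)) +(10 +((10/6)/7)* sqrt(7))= -257/10 +5* sqrt(7)/21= -25.07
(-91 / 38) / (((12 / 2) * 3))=-91 / 684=-0.13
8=8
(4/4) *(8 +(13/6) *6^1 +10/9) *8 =176.89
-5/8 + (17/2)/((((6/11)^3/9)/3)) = 22617/16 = 1413.56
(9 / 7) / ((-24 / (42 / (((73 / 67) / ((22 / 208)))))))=-6633 / 30368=-0.22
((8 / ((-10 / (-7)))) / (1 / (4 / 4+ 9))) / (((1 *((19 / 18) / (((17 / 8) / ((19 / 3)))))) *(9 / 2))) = 1428 / 361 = 3.96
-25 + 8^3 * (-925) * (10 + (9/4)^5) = -64092375/2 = -32046187.50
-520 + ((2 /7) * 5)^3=-177360 /343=-517.08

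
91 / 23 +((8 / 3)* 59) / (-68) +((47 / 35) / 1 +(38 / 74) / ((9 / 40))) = 24006536 / 4557105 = 5.27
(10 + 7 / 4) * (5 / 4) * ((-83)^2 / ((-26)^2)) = 1618915 / 10816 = 149.68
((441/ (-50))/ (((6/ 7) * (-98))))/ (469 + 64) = 21/ 106600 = 0.00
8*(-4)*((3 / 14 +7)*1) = -1616 / 7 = -230.86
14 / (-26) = -0.54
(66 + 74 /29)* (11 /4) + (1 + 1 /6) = 33005 /174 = 189.68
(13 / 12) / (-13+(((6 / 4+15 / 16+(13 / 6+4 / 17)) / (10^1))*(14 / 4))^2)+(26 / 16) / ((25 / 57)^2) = 112526074374987 / 13491578755000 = 8.34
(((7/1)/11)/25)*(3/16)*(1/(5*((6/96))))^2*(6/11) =2016/75625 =0.03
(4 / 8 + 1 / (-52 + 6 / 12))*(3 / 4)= 297 / 824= 0.36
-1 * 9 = -9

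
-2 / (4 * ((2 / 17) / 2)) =-17 / 2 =-8.50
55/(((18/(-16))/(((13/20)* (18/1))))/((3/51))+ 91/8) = 5720/1013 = 5.65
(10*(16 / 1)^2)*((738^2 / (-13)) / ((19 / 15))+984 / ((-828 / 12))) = -481236981760 / 5681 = -84709907.02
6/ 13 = 0.46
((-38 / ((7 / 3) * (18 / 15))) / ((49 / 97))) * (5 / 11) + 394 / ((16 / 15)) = 10780615 / 30184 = 357.16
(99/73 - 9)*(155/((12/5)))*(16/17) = -576600/1241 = -464.63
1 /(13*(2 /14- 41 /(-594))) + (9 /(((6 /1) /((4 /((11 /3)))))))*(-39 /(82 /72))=-287564958 /5165303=-55.67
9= 9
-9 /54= -1 /6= -0.17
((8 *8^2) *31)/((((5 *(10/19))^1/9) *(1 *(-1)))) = -1357056/25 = -54282.24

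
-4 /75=-0.05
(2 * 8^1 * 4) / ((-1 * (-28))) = 16 / 7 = 2.29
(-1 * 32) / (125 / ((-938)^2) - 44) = 28155008 / 38713011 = 0.73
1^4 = 1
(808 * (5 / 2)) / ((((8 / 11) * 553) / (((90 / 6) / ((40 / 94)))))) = 783255 / 4424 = 177.05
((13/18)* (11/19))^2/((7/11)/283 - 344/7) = -34277243/9634441644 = -0.00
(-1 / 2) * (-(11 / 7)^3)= 1331 / 686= 1.94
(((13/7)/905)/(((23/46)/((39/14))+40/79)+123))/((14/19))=761007/33797630440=0.00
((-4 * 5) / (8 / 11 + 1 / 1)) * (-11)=2420 / 19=127.37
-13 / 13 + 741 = 740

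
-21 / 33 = -7 / 11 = -0.64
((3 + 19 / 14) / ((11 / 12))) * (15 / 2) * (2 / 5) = 1098 / 77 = 14.26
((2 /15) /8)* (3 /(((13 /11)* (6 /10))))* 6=11 /26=0.42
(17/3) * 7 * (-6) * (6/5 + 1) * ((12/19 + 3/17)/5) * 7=-281358/475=-592.33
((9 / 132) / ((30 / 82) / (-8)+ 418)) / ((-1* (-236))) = 123 / 177941522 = 0.00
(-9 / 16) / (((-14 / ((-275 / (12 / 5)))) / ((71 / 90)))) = -19525 / 5376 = -3.63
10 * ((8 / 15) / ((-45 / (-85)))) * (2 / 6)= 272 / 81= 3.36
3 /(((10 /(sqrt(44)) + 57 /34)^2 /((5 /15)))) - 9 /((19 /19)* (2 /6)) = -246436080* sqrt(11) /46771921 - 440892343 /46771921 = -26.90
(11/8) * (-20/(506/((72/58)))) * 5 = -225/667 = -0.34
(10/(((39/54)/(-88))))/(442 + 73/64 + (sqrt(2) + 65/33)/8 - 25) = -29561129072640/10150492810861 + 8831877120*sqrt(2)/10150492810861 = -2.91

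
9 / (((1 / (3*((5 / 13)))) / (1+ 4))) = 675 / 13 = 51.92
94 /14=47 /7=6.71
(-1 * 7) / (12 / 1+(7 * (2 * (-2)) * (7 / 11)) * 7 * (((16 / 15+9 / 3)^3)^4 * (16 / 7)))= 9990468017578125 / 8324038366270713590932156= 0.00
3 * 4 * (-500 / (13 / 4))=-24000 / 13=-1846.15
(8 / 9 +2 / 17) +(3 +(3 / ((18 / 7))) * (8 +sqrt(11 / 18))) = 7 * sqrt(22) / 36 +2041 / 153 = 14.25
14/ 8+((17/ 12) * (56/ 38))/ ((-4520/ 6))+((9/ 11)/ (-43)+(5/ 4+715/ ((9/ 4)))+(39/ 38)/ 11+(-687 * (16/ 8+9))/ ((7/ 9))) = -12021926970391/ 1279569060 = -9395.29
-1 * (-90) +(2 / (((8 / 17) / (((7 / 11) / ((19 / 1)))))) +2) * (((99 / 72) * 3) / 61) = 90.14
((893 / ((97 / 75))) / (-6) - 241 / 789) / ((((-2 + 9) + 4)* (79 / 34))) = -300240043 / 66507177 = -4.51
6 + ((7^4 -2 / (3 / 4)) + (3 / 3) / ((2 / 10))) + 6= 7246 / 3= 2415.33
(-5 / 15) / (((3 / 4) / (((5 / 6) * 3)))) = -1.11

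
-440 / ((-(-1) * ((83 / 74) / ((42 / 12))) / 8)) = -10984.10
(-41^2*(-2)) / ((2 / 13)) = 21853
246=246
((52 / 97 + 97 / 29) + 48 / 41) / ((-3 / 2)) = -388414 / 115333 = -3.37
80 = 80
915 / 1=915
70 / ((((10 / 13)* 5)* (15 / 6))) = 182 / 25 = 7.28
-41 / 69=-0.59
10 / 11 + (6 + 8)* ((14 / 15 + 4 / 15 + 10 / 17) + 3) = 67.94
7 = 7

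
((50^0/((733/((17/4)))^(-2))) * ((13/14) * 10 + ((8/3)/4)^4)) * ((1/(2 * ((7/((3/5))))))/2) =11556011812/1911735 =6044.78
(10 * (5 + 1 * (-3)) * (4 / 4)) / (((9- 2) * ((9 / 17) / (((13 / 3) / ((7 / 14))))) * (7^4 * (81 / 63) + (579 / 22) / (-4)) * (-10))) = -77792 / 51233553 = -0.00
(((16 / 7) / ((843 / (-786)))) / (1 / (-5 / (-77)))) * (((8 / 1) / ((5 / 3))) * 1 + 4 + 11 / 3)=-71264 / 41307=-1.73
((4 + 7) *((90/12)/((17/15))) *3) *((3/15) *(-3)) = -4455/34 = -131.03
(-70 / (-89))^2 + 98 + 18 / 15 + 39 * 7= 372.82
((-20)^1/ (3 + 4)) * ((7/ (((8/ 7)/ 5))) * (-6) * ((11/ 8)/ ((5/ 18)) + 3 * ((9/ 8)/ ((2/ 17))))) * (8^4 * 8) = 578672640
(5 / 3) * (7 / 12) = 35 / 36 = 0.97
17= 17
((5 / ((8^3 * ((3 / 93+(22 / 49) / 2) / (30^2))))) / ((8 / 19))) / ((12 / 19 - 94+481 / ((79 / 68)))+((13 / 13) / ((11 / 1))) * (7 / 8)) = 1021122795 / 4028347648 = 0.25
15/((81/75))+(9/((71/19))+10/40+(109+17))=364351/2556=142.55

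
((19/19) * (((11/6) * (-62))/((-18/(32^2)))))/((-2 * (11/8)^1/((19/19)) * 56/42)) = -1763.56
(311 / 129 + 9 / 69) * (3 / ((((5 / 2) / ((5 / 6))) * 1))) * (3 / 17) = 7540 / 16813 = 0.45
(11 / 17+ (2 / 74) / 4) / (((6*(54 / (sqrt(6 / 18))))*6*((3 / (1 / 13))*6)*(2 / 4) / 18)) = 1645*sqrt(3) / 95376528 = 0.00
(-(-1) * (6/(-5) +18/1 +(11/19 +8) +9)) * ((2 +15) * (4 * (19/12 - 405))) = -268782002/285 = -943094.74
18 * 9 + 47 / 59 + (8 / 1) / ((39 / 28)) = 387811 / 2301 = 168.54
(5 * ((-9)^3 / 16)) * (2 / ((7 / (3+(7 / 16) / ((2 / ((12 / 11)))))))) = -1038825 / 4928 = -210.80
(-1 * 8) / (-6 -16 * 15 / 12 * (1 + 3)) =4 / 43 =0.09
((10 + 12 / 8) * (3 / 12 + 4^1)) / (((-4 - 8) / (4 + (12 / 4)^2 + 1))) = -2737 / 48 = -57.02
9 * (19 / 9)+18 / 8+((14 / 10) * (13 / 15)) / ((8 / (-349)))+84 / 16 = -15859 / 600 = -26.43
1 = 1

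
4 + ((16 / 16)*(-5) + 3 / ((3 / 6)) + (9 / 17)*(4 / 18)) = 87 / 17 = 5.12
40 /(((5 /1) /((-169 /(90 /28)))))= -18928 /45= -420.62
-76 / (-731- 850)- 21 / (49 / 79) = -33.81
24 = 24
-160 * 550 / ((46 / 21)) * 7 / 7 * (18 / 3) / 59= -5544000 / 1357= -4085.48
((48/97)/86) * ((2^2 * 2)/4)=48/4171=0.01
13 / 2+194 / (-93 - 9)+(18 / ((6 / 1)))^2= 1387 / 102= 13.60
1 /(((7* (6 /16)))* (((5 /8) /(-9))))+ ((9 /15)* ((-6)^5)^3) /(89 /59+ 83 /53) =-3087563738399808 /33649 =-91757964230.73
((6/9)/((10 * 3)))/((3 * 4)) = 1/540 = 0.00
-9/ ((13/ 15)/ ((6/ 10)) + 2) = -81/ 31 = -2.61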